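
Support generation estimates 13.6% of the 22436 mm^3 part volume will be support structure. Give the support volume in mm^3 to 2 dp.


V_support = 22436 * 0.136 = 3051.3 mm^3


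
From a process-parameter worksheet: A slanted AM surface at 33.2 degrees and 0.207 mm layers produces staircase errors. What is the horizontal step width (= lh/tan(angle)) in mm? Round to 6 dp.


step = 0.207 / tan(33.2) = 0.316329 mm


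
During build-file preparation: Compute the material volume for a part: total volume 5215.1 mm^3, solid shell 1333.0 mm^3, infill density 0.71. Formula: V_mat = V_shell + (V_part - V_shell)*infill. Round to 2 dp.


V_infill = (5215.1 - 1333.0) * 0.71 = 2756.29
V_total = 1333.0 + 2756.29 = 4089.29 mm^3


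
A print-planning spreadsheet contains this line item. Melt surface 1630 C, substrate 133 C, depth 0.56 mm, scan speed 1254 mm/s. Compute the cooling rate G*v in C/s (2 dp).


G = (1630-133)/0.56 = 2673.21428571 C/mm
CR = 2673.21428571 * 1254 = 3352210.71 C/s


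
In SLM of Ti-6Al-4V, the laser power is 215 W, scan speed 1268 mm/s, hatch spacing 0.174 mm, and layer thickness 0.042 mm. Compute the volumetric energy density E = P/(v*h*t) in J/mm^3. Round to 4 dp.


E = 215 / (1268*0.174*0.042) = 23.2017 J/mm^3


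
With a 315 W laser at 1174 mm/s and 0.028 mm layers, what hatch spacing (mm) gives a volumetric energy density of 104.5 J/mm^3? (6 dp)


h = 315 / (104.5*1174*0.028) = 0.0917 mm


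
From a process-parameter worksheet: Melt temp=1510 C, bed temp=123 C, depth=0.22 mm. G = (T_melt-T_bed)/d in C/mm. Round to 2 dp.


G = (1510-123)/0.22 = 6304.55 C/mm


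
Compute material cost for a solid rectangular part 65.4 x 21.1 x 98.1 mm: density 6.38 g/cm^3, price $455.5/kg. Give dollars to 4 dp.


V = 65.4 * 21.1 * 98.1 = 135372.114 mm^3 = 135.372114 cm^3
Mass = 135.372114 * 6.38 / 1000 = 0.86367409 kg
Cost = 0.86367409 * 455.5 = 393.4035 $


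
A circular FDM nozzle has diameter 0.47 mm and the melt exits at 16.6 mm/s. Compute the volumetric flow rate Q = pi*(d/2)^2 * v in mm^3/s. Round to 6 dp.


A = pi*(0.47/2)^2 = 0.17349445 mm^2
Q = 0.17349445 * 16.6 = 2.880008 mm^3/s


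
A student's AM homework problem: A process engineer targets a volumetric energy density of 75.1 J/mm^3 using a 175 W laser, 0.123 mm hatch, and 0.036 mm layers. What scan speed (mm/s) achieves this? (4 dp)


v = 175 / (75.1*0.123*0.036) = 526.248 mm/s


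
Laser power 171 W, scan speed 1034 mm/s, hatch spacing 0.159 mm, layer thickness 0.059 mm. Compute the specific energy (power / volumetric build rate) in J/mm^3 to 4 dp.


Build rate = 1034 * 0.159 * 0.059 = 9.699954 mm^3/s
SE = 171 / 9.699954 = 17.6289 J/mm^3


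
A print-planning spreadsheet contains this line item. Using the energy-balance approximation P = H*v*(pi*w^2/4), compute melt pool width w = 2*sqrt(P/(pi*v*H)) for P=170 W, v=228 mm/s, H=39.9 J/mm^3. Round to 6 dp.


w = 2*sqrt(170/(pi*228*39.9)) = 0.15425 mm


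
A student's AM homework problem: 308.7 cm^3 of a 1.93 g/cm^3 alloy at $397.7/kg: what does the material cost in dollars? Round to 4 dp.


Mass = 308.7*1.93/1000 = 0.595791 kg
Cost = 0.595791 * 397.7 = 236.9461 $


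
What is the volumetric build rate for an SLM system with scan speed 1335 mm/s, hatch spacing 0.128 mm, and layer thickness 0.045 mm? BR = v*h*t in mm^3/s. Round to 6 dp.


Rate = 1335 * 0.128 * 0.045 = 7.6896 mm^3/s


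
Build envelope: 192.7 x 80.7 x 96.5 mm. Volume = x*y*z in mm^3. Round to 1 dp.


V = 192.7 * 80.7 * 96.5 = 1500660.9 mm^3


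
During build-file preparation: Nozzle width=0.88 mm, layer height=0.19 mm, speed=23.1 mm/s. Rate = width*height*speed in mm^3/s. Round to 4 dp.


Rate = 0.88 * 0.19 * 23.1 = 3.8623 mm^3/s


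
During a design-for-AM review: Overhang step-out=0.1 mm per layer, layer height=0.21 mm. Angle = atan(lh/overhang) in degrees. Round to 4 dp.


angle = atan(0.21/0.1) = 64.5367 degrees


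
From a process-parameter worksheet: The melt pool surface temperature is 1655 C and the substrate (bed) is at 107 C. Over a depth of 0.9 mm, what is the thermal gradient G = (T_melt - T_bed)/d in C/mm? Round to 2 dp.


G = (1655-107)/0.9 = 1720.0 C/mm


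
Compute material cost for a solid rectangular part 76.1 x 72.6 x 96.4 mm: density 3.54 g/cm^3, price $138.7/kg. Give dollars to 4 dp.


V = 76.1 * 72.6 * 96.4 = 532596.504 mm^3 = 532.596504 cm^3
Mass = 532.596504 * 3.54 / 1000 = 1.88539162 kg
Cost = 1.88539162 * 138.7 = 261.5038 $


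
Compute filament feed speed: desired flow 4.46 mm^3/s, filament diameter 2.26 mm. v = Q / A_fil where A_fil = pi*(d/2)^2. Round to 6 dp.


A = pi*(2.26/2)^2 = 4.0115
v = 4.46 / 4.0115 = 1.111804 mm/s


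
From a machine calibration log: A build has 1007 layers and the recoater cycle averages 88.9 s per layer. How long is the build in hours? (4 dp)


t = 1007 * 88.9 / 3600 = 24.8673 hrs


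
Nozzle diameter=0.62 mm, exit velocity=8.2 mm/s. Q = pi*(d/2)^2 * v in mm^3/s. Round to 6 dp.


A = pi*(0.62/2)^2 = 0.30190705 mm^2
Q = 0.30190705 * 8.2 = 2.475638 mm^3/s


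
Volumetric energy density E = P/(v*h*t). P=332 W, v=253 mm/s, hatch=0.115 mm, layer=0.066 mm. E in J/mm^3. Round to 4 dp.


E = 332 / (253*0.115*0.066) = 172.8924 J/mm^3


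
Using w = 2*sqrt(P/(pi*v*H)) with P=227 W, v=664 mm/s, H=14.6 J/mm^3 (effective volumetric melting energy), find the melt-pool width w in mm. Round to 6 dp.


w = 2*sqrt(227/(pi*664*14.6)) = 0.172666 mm


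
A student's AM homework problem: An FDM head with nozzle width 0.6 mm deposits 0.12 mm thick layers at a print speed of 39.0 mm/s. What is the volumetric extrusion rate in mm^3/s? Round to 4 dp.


Rate = 0.6 * 0.12 * 39.0 = 2.808 mm^3/s


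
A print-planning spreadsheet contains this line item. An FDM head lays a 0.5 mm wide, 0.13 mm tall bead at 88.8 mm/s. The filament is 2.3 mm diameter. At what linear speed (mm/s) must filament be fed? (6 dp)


Q = 0.5 * 0.13 * 88.8 = 5.772 mm^3/s
A_fil = pi*(2.3/2)^2 = 4.15475628 mm^2
v_feed = 5.772 / 4.15475628 = 1.389251 mm/s


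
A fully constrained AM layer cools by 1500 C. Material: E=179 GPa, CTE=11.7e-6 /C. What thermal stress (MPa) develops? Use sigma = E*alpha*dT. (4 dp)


sigma = 179*1000 * 11.7e-6 * 1500 = 3141.45 MPa


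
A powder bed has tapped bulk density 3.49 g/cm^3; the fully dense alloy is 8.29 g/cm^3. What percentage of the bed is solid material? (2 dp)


Packing = (3.49/8.29)*100 = 42.1 %


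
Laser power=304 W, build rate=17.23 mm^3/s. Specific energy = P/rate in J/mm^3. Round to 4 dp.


SE = 304 / 17.23 = 17.6436 J/mm^3


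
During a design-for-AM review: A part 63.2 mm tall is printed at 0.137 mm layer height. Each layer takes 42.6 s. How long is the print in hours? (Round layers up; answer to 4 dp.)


Layers = ceil(63.2/0.137) = 462
t = 462 * 42.6 / 3600 = 5.467 hrs


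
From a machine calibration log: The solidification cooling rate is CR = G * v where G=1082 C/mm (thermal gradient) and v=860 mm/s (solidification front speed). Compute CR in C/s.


CR = 1082 * 860 = 930520 C/s


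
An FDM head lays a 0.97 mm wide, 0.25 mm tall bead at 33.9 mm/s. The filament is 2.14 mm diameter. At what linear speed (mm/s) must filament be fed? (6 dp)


Q = 0.97 * 0.25 * 33.9 = 8.22075 mm^3/s
A_fil = pi*(2.14/2)^2 = 3.59680943 mm^2
v_feed = 8.22075 / 3.59680943 = 2.285567 mm/s


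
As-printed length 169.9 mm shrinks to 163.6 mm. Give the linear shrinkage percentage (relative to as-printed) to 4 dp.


Shrinkage = ((169.9-163.6)/169.9)*100 = 3.7081 %


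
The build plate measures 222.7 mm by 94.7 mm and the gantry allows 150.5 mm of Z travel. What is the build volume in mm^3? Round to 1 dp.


V = 222.7 * 94.7 * 150.5 = 3173998.3 mm^3


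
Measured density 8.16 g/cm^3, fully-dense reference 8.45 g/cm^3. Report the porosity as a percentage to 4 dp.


Porosity = (1-8.16/8.45)*100 = 3.432 %


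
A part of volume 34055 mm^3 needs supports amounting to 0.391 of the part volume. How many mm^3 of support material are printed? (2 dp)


V_support = 34055 * 0.391 = 13315.51 mm^3


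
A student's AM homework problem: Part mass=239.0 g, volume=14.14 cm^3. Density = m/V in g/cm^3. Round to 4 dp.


rho = 239.0 / 14.14 = 16.9024 g/cm^3


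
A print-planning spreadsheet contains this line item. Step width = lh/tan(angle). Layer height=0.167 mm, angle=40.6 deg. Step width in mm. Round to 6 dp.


step = 0.167 / tan(40.6) = 0.194842 mm


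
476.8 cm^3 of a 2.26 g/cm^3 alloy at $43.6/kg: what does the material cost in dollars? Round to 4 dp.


Mass = 476.8*2.26/1000 = 1.077568 kg
Cost = 1.077568 * 43.6 = 46.982 $


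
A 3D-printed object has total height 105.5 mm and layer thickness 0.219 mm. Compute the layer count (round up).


Layers = ceil(105.5/0.219) = 482


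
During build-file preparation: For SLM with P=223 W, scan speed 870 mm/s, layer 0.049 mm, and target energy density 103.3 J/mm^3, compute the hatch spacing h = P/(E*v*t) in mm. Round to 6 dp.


h = 223 / (103.3*870*0.049) = 0.050639 mm


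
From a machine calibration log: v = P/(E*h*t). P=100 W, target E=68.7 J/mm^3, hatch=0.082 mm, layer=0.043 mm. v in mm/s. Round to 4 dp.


v = 100 / (68.7*0.082*0.043) = 412.8202 mm/s


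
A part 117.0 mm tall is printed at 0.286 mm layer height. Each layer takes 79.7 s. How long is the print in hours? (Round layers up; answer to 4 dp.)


Layers = ceil(117.0/0.286) = 410
t = 410 * 79.7 / 3600 = 9.0769 hrs


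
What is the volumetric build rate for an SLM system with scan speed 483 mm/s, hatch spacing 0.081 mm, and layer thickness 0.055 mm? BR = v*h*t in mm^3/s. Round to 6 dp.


Rate = 483 * 0.081 * 0.055 = 2.151765 mm^3/s


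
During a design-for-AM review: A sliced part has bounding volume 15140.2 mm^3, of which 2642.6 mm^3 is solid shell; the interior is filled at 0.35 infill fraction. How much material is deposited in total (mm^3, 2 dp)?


V_infill = (15140.2 - 2642.6) * 0.35 = 4374.16
V_total = 2642.6 + 4374.16 = 7016.76 mm^3


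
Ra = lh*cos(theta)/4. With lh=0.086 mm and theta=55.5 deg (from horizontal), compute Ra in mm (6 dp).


Ra = 0.086 * cos(55.5) / 4 = 0.012178 mm


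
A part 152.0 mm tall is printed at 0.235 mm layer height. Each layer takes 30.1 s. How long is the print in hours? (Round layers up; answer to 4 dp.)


Layers = ceil(152.0/0.235) = 647
t = 647 * 30.1 / 3600 = 5.4096 hrs


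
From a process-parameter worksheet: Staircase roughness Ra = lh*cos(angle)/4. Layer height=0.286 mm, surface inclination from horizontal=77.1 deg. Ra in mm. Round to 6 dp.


Ra = 0.286 * cos(77.1) / 4 = 0.015962 mm


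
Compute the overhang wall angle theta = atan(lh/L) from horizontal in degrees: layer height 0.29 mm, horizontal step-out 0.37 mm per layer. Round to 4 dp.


angle = atan(0.29/0.37) = 38.0888 degrees


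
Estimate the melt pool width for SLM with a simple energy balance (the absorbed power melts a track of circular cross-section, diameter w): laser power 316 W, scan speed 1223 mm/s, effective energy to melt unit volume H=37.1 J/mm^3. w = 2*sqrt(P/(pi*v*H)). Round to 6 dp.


w = 2*sqrt(316/(pi*1223*37.1)) = 0.094167 mm


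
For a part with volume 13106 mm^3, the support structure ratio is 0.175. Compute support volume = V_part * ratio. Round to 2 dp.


V_support = 13106 * 0.175 = 2293.55 mm^3


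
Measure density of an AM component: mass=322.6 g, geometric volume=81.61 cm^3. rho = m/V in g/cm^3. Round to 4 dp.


rho = 322.6 / 81.61 = 3.9529 g/cm^3


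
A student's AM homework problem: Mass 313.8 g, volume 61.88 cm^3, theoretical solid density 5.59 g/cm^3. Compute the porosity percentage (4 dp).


rho_part = 313.8 / 61.88 = 5.07110537 g/cm^3
Porosity = (1 - 5.07110537/5.59)*100 = 9.2826 %


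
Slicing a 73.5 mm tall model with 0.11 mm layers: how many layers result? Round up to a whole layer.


Layers = ceil(73.5/0.11) = 669


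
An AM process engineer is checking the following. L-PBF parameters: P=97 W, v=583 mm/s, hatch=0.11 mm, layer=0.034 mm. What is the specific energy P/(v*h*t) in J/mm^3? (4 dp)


Build rate = 583 * 0.11 * 0.034 = 2.18042 mm^3/s
SE = 97 / 2.18042 = 44.4868 J/mm^3


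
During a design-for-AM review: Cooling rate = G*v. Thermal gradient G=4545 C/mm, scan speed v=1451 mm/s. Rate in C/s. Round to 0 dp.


CR = 4545 * 1451 = 6594795 C/s


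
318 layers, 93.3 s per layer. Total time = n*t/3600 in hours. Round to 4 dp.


t = 318 * 93.3 / 3600 = 8.2415 hrs


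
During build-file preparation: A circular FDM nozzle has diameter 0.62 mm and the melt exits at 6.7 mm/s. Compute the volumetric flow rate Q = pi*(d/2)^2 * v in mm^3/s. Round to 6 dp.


A = pi*(0.62/2)^2 = 0.30190705 mm^2
Q = 0.30190705 * 6.7 = 2.022777 mm^3/s


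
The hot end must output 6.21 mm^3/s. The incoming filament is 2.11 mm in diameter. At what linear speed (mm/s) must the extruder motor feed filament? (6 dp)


A = pi*(2.11/2)^2 = 3.496671
v = 6.21 / 3.496671 = 1.775975 mm/s


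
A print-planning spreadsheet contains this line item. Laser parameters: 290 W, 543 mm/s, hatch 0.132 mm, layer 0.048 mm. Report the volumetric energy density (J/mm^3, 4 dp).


E = 290 / (543*0.132*0.048) = 84.2913 J/mm^3


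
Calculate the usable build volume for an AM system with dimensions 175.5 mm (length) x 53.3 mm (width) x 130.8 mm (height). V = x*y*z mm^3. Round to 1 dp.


V = 175.5 * 53.3 * 130.8 = 1223522.8 mm^3


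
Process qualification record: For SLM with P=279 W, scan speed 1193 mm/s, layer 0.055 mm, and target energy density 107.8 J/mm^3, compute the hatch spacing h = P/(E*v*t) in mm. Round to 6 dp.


h = 279 / (107.8*1193*0.055) = 0.039444 mm


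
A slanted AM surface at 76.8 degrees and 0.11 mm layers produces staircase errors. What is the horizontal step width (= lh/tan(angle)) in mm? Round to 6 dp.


step = 0.11 / tan(76.8) = 0.0258 mm


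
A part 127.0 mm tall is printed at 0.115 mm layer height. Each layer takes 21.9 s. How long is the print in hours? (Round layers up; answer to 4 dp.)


Layers = ceil(127.0/0.115) = 1105
t = 1105 * 21.9 / 3600 = 6.7221 hrs


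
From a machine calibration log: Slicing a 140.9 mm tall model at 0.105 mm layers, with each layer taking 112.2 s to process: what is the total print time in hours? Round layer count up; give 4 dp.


Layers = ceil(140.9/0.105) = 1342
t = 1342 * 112.2 / 3600 = 41.8257 hrs


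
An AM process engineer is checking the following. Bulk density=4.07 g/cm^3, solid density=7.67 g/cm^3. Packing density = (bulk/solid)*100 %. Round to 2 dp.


Packing = (4.07/7.67)*100 = 53.06 %


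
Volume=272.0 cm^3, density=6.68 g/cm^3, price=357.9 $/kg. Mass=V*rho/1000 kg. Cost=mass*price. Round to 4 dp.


Mass = 272.0*6.68/1000 = 1.81696 kg
Cost = 1.81696 * 357.9 = 650.29 $


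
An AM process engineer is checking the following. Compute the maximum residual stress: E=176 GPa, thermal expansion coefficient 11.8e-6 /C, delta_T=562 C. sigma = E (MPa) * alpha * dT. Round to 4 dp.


sigma = 176*1000 * 11.8e-6 * 562 = 1167.1616 MPa


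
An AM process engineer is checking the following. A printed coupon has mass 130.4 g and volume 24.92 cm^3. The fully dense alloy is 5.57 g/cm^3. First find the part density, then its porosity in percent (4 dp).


rho_part = 130.4 / 24.92 = 5.23274478 g/cm^3
Porosity = (1 - 5.23274478/5.57)*100 = 6.0549 %


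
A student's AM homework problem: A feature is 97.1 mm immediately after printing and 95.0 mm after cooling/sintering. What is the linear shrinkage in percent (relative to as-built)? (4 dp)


Shrinkage = ((97.1-95.0)/97.1)*100 = 2.1627 %


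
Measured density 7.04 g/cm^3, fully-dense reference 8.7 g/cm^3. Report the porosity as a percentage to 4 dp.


Porosity = (1-7.04/8.7)*100 = 19.0805 %


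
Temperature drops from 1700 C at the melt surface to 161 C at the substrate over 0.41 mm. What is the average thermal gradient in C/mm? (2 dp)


G = (1700-161)/0.41 = 3753.66 C/mm


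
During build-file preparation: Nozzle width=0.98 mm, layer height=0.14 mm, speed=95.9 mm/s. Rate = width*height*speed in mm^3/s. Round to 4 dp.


Rate = 0.98 * 0.14 * 95.9 = 13.1575 mm^3/s


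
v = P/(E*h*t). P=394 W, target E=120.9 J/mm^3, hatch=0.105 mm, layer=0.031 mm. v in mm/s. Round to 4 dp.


v = 394 / (120.9*0.105*0.031) = 1001.1956 mm/s


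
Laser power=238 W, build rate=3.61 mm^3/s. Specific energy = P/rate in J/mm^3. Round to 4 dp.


SE = 238 / 3.61 = 65.928 J/mm^3


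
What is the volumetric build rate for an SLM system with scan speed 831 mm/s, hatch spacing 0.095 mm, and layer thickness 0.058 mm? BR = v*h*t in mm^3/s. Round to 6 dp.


Rate = 831 * 0.095 * 0.058 = 4.57881 mm^3/s


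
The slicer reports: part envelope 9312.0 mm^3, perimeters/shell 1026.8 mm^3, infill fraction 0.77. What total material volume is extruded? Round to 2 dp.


V_infill = (9312.0 - 1026.8) * 0.77 = 6379.6
V_total = 1026.8 + 6379.6 = 7406.4 mm^3


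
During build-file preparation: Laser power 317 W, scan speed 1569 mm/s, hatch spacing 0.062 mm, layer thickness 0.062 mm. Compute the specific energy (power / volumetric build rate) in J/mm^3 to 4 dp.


Build rate = 1569 * 0.062 * 0.062 = 6.031236 mm^3/s
SE = 317 / 6.031236 = 52.5597 J/mm^3


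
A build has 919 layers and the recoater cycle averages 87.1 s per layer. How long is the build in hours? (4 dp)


t = 919 * 87.1 / 3600 = 22.2347 hrs


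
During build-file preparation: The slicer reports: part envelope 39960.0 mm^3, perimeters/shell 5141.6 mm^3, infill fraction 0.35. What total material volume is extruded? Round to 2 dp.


V_infill = (39960.0 - 5141.6) * 0.35 = 12186.44
V_total = 5141.6 + 12186.44 = 17328.04 mm^3


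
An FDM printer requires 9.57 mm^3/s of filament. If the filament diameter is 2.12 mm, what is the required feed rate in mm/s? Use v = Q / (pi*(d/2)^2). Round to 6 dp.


A = pi*(2.12/2)^2 = 3.529894
v = 9.57 / 3.529894 = 2.71113 mm/s


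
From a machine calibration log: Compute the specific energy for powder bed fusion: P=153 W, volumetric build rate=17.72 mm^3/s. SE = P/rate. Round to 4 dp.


SE = 153 / 17.72 = 8.6343 J/mm^3


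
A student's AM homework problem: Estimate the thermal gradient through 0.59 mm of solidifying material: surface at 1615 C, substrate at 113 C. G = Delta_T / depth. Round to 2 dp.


G = (1615-113)/0.59 = 2545.76 C/mm


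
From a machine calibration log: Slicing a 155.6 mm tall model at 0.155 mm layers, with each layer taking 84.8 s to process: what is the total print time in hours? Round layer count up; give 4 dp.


Layers = ceil(155.6/0.155) = 1004
t = 1004 * 84.8 / 3600 = 23.6498 hrs


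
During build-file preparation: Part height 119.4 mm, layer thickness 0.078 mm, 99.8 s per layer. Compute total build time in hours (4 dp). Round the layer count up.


Layers = ceil(119.4/0.078) = 1531
t = 1531 * 99.8 / 3600 = 42.4427 hrs


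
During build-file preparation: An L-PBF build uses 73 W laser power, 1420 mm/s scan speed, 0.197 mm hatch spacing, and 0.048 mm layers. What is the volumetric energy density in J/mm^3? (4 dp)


E = 73 / (1420*0.197*0.048) = 5.4366 J/mm^3


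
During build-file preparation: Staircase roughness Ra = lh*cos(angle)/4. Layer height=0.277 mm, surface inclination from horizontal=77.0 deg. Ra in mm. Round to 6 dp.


Ra = 0.277 * cos(77.0) / 4 = 0.015578 mm


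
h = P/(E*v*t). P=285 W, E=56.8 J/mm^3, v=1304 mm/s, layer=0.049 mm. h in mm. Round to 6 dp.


h = 285 / (56.8*1304*0.049) = 0.078528 mm


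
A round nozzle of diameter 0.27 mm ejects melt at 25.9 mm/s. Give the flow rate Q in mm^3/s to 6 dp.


A = pi*(0.27/2)^2 = 0.05725553 mm^2
Q = 0.05725553 * 25.9 = 1.482918 mm^3/s


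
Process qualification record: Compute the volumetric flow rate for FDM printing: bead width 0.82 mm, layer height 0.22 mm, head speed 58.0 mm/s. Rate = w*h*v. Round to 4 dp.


Rate = 0.82 * 0.22 * 58.0 = 10.4632 mm^3/s


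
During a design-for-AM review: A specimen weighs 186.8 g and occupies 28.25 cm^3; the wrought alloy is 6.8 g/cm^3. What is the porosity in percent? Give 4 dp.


rho_part = 186.8 / 28.25 = 6.61238938 g/cm^3
Porosity = (1 - 6.61238938/6.8)*100 = 2.759 %


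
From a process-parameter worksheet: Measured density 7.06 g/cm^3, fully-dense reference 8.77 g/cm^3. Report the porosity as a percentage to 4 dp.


Porosity = (1-7.06/8.77)*100 = 19.4983 %


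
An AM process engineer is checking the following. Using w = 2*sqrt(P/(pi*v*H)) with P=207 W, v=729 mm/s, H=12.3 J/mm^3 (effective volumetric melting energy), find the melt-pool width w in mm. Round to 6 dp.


w = 2*sqrt(207/(pi*729*12.3)) = 0.171445 mm


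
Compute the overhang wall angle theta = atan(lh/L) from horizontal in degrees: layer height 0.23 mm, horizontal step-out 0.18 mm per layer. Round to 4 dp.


angle = atan(0.23/0.18) = 51.953 degrees


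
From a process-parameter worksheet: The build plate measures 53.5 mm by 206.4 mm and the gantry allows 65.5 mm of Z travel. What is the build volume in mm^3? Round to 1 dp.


V = 53.5 * 206.4 * 65.5 = 723277.2 mm^3


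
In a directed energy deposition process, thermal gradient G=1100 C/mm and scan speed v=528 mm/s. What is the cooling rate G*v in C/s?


CR = 1100 * 528 = 580800 C/s


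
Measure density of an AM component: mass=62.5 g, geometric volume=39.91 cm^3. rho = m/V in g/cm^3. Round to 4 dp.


rho = 62.5 / 39.91 = 1.566 g/cm^3


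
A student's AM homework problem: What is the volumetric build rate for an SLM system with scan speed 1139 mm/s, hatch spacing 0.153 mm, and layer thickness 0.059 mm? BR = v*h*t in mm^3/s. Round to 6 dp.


Rate = 1139 * 0.153 * 0.059 = 10.281753 mm^3/s


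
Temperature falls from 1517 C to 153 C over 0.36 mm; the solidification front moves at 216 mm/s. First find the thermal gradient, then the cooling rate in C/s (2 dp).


G = (1517-153)/0.36 = 3788.88888889 C/mm
CR = 3788.88888889 * 216 = 818400.0 C/s


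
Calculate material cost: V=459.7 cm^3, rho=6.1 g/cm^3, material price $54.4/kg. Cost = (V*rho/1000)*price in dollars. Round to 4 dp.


Mass = 459.7*6.1/1000 = 2.80417 kg
Cost = 2.80417 * 54.4 = 152.5468 $


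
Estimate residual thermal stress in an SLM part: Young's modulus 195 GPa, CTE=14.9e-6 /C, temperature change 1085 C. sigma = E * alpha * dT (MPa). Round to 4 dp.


sigma = 195*1000 * 14.9e-6 * 1085 = 3152.4675 MPa


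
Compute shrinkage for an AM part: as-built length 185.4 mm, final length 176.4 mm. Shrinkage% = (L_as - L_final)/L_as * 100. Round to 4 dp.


Shrinkage = ((185.4-176.4)/185.4)*100 = 4.8544 %


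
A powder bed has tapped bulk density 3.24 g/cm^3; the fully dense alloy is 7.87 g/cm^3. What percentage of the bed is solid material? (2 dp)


Packing = (3.24/7.87)*100 = 41.17 %


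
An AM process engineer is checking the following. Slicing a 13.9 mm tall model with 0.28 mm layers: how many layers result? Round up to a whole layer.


Layers = ceil(13.9/0.28) = 50


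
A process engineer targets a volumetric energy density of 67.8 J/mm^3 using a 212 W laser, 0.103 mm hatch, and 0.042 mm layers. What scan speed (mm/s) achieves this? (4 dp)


v = 212 / (67.8*0.103*0.042) = 722.8025 mm/s


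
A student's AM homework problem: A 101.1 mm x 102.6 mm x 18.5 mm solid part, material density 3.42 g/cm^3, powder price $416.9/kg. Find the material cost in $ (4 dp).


V = 101.1 * 102.6 * 18.5 = 191897.91 mm^3 = 191.89791 cm^3
Mass = 191.89791 * 3.42 / 1000 = 0.65629085 kg
Cost = 0.65629085 * 416.9 = 273.6077 $


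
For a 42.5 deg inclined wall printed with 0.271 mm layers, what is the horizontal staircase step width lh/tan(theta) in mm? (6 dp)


step = 0.271 / tan(42.5) = 0.295745 mm


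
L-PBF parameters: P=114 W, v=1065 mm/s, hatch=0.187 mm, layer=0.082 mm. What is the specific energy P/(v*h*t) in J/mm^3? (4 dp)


Build rate = 1065 * 0.187 * 0.082 = 16.33071 mm^3/s
SE = 114 / 16.33071 = 6.9807 J/mm^3


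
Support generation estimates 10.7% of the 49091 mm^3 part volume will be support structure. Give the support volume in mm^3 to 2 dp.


V_support = 49091 * 0.107 = 5252.74 mm^3


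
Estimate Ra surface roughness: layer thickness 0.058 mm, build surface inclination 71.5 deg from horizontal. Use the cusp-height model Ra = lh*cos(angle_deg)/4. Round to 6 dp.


Ra = 0.058 * cos(71.5) / 4 = 0.004601 mm


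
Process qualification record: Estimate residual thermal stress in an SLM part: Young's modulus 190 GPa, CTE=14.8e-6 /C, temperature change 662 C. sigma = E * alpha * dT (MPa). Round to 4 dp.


sigma = 190*1000 * 14.8e-6 * 662 = 1861.544 MPa


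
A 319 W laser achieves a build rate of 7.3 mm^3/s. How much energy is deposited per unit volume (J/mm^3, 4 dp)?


SE = 319 / 7.3 = 43.6986 J/mm^3


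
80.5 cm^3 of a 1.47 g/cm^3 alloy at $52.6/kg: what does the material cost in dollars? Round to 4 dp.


Mass = 80.5*1.47/1000 = 0.118335 kg
Cost = 0.118335 * 52.6 = 6.2244 $


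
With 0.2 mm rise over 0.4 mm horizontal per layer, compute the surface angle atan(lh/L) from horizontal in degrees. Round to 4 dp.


angle = atan(0.2/0.4) = 26.5651 degrees


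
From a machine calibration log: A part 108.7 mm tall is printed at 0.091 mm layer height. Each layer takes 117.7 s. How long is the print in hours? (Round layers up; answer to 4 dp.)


Layers = ceil(108.7/0.091) = 1195
t = 1195 * 117.7 / 3600 = 39.0699 hrs


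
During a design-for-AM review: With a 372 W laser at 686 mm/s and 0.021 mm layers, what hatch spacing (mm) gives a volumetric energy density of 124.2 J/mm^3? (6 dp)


h = 372 / (124.2*686*0.021) = 0.207911 mm


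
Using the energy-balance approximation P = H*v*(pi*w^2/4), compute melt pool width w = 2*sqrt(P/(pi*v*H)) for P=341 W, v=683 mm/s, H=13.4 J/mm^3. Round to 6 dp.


w = 2*sqrt(341/(pi*683*13.4)) = 0.217806 mm


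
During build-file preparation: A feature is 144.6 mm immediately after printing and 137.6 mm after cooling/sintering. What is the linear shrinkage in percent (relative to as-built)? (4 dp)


Shrinkage = ((144.6-137.6)/144.6)*100 = 4.8409 %


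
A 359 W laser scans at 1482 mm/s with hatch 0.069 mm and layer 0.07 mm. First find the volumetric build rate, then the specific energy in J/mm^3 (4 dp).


Build rate = 1482 * 0.069 * 0.07 = 7.15806 mm^3/s
SE = 359 / 7.15806 = 50.1533 J/mm^3


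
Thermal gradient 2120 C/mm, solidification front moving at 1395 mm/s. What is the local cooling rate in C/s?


CR = 2120 * 1395 = 2957400 C/s


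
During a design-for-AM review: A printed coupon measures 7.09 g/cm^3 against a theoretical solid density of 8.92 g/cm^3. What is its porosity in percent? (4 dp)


Porosity = (1-7.09/8.92)*100 = 20.5157 %


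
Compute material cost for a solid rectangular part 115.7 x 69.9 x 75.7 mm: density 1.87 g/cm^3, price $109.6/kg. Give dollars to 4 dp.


V = 115.7 * 69.9 * 75.7 = 612218.451 mm^3 = 612.218451 cm^3
Mass = 612.218451 * 1.87 / 1000 = 1.1448485 kg
Cost = 1.1448485 * 109.6 = 125.4754 $


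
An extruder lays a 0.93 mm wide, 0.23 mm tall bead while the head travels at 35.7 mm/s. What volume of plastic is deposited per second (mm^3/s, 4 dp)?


Rate = 0.93 * 0.23 * 35.7 = 7.6362 mm^3/s


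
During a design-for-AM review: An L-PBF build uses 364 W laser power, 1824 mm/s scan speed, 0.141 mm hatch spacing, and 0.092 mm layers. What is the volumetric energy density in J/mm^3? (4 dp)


E = 364 / (1824*0.141*0.092) = 15.384 J/mm^3


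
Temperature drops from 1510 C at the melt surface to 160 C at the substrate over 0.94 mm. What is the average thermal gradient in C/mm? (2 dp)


G = (1510-160)/0.94 = 1436.17 C/mm


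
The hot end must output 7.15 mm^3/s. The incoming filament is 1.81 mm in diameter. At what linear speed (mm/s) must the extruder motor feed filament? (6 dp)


A = pi*(1.81/2)^2 = 2.573043
v = 7.15 / 2.573043 = 2.778811 mm/s


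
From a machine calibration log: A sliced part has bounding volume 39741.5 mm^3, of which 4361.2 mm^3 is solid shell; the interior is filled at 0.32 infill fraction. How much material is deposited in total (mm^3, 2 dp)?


V_infill = (39741.5 - 4361.2) * 0.32 = 11321.7
V_total = 4361.2 + 11321.7 = 15682.9 mm^3


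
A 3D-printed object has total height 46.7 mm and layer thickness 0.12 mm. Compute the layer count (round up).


Layers = ceil(46.7/0.12) = 390


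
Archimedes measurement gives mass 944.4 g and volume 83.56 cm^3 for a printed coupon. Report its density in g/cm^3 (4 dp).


rho = 944.4 / 83.56 = 11.3021 g/cm^3


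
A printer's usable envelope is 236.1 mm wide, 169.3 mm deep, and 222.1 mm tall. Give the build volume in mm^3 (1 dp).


V = 236.1 * 169.3 * 222.1 = 8877721.2 mm^3


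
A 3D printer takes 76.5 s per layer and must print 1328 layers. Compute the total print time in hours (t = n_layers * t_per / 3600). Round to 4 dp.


t = 1328 * 76.5 / 3600 = 28.22 hrs


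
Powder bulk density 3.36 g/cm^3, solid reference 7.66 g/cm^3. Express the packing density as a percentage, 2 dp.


Packing = (3.36/7.66)*100 = 43.86 %


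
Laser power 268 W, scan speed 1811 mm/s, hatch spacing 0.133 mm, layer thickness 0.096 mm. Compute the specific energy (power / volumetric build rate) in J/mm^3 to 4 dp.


Build rate = 1811 * 0.133 * 0.096 = 23.122848 mm^3/s
SE = 268 / 23.122848 = 11.5903 J/mm^3


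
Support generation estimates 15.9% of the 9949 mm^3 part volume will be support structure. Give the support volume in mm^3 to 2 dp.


V_support = 9949 * 0.159 = 1581.89 mm^3


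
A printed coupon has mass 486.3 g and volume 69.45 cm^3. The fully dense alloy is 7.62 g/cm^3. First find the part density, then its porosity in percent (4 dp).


rho_part = 486.3 / 69.45 = 7.00215983 g/cm^3
Porosity = (1 - 7.00215983/7.62)*100 = 8.1081 %


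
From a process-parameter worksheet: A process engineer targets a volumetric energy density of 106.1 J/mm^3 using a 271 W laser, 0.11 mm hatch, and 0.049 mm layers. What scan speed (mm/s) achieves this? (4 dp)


v = 271 / (106.1*0.11*0.049) = 473.8765 mm/s


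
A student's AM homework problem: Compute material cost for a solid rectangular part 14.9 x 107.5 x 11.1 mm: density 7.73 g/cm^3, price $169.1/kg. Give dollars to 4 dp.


V = 14.9 * 107.5 * 11.1 = 17779.425 mm^3 = 17.779425 cm^3
Mass = 17.779425 * 7.73 / 1000 = 0.13743496 kg
Cost = 0.13743496 * 169.1 = 23.2403 $


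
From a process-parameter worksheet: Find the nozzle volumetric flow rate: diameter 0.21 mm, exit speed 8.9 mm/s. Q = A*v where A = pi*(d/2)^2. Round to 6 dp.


A = pi*(0.21/2)^2 = 0.03463606 mm^2
Q = 0.03463606 * 8.9 = 0.308261 mm^3/s


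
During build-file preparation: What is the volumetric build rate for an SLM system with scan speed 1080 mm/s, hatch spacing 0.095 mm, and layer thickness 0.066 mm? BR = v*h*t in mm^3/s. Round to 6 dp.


Rate = 1080 * 0.095 * 0.066 = 6.7716 mm^3/s


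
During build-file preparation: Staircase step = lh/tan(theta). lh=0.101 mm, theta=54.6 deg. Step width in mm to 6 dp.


step = 0.101 / tan(54.6) = 0.071777 mm


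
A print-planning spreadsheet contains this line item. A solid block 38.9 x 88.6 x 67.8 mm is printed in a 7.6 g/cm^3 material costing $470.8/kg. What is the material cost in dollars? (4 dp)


V = 38.9 * 88.6 * 67.8 = 233675.412 mm^3 = 233.675412 cm^3
Mass = 233.675412 * 7.6 / 1000 = 1.77593313 kg
Cost = 1.77593313 * 470.8 = 836.1093 $


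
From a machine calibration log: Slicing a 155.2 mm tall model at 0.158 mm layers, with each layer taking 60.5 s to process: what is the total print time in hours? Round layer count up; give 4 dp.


Layers = ceil(155.2/0.158) = 983
t = 983 * 60.5 / 3600 = 16.5199 hrs


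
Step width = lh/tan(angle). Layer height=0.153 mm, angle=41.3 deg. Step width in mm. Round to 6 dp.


step = 0.153 / tan(41.3) = 0.174156 mm


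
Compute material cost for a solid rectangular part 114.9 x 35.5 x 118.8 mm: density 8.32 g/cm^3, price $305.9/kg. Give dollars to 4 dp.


V = 114.9 * 35.5 * 118.8 = 484579.26 mm^3 = 484.57926 cm^3
Mass = 484.57926 * 8.32 / 1000 = 4.03169944 kg
Cost = 4.03169944 * 305.9 = 1233.2969 $


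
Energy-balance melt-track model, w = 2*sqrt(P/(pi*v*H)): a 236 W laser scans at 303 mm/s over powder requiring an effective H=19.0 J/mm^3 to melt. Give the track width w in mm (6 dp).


w = 2*sqrt(236/(pi*303*19.0)) = 0.228461 mm


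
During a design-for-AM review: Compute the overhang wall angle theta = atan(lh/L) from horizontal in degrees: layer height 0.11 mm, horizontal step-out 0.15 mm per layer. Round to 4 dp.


angle = atan(0.11/0.15) = 36.2538 degrees


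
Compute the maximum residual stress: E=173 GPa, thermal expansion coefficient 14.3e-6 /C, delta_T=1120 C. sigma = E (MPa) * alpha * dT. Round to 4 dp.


sigma = 173*1000 * 14.3e-6 * 1120 = 2770.768 MPa


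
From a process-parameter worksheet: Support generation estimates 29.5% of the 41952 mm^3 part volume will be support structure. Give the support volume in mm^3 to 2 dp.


V_support = 41952 * 0.295 = 12375.84 mm^3


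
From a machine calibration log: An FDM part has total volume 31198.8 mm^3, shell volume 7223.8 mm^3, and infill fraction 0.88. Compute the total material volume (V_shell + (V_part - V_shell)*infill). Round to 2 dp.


V_infill = (31198.8 - 7223.8) * 0.88 = 21098.0
V_total = 7223.8 + 21098.0 = 28321.8 mm^3


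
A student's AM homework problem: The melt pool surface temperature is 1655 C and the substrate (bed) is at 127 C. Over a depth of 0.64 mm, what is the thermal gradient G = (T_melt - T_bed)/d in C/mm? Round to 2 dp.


G = (1655-127)/0.64 = 2387.5 C/mm


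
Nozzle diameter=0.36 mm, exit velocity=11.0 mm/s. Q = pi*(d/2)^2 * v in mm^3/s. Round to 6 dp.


A = pi*(0.36/2)^2 = 0.1017876 mm^2
Q = 0.1017876 * 11.0 = 1.119664 mm^3/s


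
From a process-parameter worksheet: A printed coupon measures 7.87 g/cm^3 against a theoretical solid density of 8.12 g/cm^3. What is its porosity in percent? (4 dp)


Porosity = (1-7.87/8.12)*100 = 3.0788 %


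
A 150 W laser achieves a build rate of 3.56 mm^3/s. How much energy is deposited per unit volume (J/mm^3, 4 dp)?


SE = 150 / 3.56 = 42.1348 J/mm^3


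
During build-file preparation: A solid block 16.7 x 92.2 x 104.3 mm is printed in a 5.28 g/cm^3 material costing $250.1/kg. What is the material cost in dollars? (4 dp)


V = 16.7 * 92.2 * 104.3 = 160594.882 mm^3 = 160.594882 cm^3
Mass = 160.594882 * 5.28 / 1000 = 0.84794098 kg
Cost = 0.84794098 * 250.1 = 212.07 $


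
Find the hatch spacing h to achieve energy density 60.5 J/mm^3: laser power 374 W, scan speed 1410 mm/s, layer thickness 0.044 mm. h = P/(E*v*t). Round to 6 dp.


h = 374 / (60.5*1410*0.044) = 0.099642 mm


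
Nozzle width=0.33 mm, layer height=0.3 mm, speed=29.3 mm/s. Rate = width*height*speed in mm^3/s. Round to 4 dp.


Rate = 0.33 * 0.3 * 29.3 = 2.9007 mm^3/s


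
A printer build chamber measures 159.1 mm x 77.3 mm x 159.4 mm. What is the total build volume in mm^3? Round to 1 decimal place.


V = 159.1 * 77.3 * 159.4 = 1960369.7 mm^3


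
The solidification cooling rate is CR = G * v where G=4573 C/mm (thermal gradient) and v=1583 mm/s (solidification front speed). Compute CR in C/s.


CR = 4573 * 1583 = 7239059 C/s


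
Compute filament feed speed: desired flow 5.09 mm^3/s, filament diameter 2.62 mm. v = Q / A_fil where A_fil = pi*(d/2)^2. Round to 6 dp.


A = pi*(2.62/2)^2 = 5.391287
v = 5.09 / 5.391287 = 0.944116 mm/s


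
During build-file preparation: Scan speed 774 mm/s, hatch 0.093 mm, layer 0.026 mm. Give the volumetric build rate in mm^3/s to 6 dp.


Rate = 774 * 0.093 * 0.026 = 1.871532 mm^3/s


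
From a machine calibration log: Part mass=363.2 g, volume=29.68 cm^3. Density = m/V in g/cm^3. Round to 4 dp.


rho = 363.2 / 29.68 = 12.2372 g/cm^3


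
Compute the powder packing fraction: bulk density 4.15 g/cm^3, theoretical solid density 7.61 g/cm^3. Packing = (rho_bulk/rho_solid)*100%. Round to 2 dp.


Packing = (4.15/7.61)*100 = 54.53 %


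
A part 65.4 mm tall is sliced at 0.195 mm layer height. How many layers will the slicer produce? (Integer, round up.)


Layers = ceil(65.4/0.195) = 336


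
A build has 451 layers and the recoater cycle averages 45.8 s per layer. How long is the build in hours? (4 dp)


t = 451 * 45.8 / 3600 = 5.7377 hrs


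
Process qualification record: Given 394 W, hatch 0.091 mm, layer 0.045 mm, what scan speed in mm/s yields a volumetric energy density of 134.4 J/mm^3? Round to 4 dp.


v = 394 / (134.4*0.091*0.045) = 715.8846 mm/s


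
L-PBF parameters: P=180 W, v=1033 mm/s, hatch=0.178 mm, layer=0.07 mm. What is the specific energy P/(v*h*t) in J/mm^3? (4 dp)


Build rate = 1033 * 0.178 * 0.07 = 12.87118 mm^3/s
SE = 180 / 12.87118 = 13.9847 J/mm^3


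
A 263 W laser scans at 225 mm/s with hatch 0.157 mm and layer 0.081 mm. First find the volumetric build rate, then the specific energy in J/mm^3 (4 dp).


Build rate = 225 * 0.157 * 0.081 = 2.861325 mm^3/s
SE = 263 / 2.861325 = 91.9155 J/mm^3


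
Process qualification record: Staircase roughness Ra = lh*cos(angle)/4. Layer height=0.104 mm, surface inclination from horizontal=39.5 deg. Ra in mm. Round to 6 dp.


Ra = 0.104 * cos(39.5) / 4 = 0.020062 mm


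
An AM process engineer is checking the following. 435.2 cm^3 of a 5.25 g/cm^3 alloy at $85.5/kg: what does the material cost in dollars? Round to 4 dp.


Mass = 435.2*5.25/1000 = 2.2848 kg
Cost = 2.2848 * 85.5 = 195.3504 $


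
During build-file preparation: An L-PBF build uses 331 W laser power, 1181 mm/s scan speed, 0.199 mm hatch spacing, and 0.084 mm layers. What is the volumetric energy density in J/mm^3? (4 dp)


E = 331 / (1181*0.199*0.084) = 16.7666 J/mm^3


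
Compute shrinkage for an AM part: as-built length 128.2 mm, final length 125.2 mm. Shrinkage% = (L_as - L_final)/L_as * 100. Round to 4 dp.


Shrinkage = ((128.2-125.2)/128.2)*100 = 2.3401 %


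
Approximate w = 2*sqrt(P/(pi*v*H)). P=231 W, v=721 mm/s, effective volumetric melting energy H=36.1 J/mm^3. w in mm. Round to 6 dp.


w = 2*sqrt(231/(pi*721*36.1)) = 0.106302 mm


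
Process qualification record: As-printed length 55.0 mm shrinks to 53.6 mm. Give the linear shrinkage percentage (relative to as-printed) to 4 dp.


Shrinkage = ((55.0-53.6)/55.0)*100 = 2.5455 %


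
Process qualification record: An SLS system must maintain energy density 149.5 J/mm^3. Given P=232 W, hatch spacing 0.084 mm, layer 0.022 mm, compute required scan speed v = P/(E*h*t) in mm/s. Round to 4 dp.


v = 232 / (149.5*0.084*0.022) = 839.74 mm/s


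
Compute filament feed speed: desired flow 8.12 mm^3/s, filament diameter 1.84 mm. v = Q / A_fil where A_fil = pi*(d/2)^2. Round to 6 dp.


A = pi*(1.84/2)^2 = 2.659044
v = 8.12 / 2.659044 = 3.053729 mm/s


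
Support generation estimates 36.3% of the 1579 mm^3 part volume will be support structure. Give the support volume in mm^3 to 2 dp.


V_support = 1579 * 0.363 = 573.18 mm^3


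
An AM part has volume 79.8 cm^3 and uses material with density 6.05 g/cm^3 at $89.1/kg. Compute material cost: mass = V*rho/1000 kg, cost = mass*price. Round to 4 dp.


Mass = 79.8*6.05/1000 = 0.48279 kg
Cost = 0.48279 * 89.1 = 43.0166 $


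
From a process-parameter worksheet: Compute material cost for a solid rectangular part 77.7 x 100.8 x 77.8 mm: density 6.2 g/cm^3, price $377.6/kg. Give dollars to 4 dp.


V = 77.7 * 100.8 * 77.8 = 609342.048 mm^3 = 609.342048 cm^3
Mass = 609.342048 * 6.2 / 1000 = 3.7779207 kg
Cost = 3.7779207 * 377.6 = 1426.5429 $


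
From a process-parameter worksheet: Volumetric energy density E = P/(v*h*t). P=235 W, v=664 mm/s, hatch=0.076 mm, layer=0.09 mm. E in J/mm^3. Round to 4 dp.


E = 235 / (664*0.076*0.09) = 51.7421 J/mm^3
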